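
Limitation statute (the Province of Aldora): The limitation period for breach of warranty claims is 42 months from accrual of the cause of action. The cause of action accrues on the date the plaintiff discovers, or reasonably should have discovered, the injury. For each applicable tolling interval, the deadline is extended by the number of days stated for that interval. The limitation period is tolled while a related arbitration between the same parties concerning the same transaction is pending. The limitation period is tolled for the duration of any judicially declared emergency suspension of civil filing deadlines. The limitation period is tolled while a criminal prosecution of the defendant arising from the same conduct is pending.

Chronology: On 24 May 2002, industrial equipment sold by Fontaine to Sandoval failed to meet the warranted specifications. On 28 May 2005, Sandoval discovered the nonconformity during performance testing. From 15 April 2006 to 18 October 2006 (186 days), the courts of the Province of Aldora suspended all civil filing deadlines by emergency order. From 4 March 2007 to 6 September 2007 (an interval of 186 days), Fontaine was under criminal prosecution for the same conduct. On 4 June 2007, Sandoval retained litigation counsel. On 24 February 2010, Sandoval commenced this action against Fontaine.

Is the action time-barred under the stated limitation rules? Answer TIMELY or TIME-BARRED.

The claim did not accrue until Sandoval discovered the injury on 28 May 2005; the 24 May 2002 act date does not start the clock under the stated rule.
Adding the 42 months base period to 28 May 2005 gives a deadline of 28 November 2008, before any tolling.
Because the emergency suspension of filing deadlines ran from 15 April 2006 to 18 October 2006, the deadline is extended by 186 days to 2 June 2009.
Because the pending criminal prosecution ran from 4 March 2007 to 6 September 2007, the deadline is extended by 186 days to 5 December 2009.
Nothing else in the chronology tolls or restarts the period.
The 24 February 2010 filing falls after the 5 December 2009 deadline; the claim is time-barred.

TIME-BARRED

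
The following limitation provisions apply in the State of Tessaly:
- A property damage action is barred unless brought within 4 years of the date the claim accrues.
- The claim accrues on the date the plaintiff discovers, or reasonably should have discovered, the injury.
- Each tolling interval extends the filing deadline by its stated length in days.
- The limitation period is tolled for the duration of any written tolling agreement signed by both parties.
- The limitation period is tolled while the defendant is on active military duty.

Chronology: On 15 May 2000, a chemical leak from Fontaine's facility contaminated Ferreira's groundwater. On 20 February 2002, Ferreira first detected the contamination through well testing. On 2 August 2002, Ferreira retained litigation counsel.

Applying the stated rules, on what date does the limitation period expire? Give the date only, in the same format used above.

The claim did not accrue until Ferreira discovered the injury on 20 February 2002; the 15 May 2000 act date does not start the clock under the stated rule.
4 years from 20 February 2002 is 20 February 2006.
Nothing else in the chronology tolls or restarts the period.

20 February 2006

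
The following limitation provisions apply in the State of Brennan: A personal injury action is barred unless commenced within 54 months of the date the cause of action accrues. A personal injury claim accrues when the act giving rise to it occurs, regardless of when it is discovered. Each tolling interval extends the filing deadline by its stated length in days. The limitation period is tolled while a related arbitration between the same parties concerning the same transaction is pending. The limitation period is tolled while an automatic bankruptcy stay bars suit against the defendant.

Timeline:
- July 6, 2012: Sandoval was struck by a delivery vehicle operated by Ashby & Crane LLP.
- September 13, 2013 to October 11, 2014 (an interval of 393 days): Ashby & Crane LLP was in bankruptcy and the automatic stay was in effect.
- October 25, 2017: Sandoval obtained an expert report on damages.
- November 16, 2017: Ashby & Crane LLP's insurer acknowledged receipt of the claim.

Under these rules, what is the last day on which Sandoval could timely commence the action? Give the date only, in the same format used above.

February 3, 2018

The claim accrued on July 6, 2012, when the wrongful act occurred.
Adding the 54 months base period to July 6, 2012 gives a deadline of January 6, 2017, before any tolling.
The automatic bankruptcy stay from September 13, 2013 to October 11, 2014 tolled the period for 393 days, extending the deadline to February 3, 2018.
Nothing else in the chronology tolls or restarts the period.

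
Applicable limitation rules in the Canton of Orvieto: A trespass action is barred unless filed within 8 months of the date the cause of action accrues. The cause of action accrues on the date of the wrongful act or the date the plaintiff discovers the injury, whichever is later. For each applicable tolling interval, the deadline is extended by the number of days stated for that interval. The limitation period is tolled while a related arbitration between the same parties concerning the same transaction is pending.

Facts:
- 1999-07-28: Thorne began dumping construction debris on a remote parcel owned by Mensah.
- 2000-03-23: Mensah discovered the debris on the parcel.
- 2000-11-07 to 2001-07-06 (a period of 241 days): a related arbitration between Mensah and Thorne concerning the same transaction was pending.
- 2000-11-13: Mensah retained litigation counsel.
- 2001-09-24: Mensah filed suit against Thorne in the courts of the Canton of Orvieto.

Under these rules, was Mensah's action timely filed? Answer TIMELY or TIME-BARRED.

Taking the later of the act (1999-07-28) and discovery (2000-03-23), the claim accrued on 2000-03-23.
Adding the 8 months base period to 2000-03-23 gives a deadline of 2000-11-23, before any tolling.
The period was tolled for 241 days by the pending related arbitration (2000-11-07 to 2001-07-06), pushing the deadline to 2001-07-22.
Nothing else in the chronology tolls or restarts the period.
Mensah filed on 2001-09-24, after the 2001-07-22 deadline, so the action is time-barred.

TIME-BARRED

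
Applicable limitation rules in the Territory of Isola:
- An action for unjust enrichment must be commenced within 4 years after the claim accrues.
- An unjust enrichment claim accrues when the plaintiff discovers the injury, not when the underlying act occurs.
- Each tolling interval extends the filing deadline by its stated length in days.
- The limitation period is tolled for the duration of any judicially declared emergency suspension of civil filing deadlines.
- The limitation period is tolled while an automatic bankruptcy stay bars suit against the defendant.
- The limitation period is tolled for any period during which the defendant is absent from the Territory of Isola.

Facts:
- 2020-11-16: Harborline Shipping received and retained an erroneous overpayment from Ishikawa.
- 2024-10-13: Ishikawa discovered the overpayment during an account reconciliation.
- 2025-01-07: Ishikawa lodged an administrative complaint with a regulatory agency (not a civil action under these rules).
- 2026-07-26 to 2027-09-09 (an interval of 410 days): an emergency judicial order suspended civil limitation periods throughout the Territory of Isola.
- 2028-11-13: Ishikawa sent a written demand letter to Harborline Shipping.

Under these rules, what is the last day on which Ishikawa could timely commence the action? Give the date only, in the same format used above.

2029-11-27

Accrual is tied to discovery, so the period began on 2024-10-13 rather than on 2020-11-16 when the act occurred.
Adding the 4 years base period to 2024-10-13 gives a deadline of 2028-10-13, before any tolling.
The emergency suspension of filing deadlines from 2026-07-26 to 2027-09-09 tolled the period for 410 days, extending the deadline to 2029-11-27.
The other events in the timeline have no effect on the limitation period under the stated rules.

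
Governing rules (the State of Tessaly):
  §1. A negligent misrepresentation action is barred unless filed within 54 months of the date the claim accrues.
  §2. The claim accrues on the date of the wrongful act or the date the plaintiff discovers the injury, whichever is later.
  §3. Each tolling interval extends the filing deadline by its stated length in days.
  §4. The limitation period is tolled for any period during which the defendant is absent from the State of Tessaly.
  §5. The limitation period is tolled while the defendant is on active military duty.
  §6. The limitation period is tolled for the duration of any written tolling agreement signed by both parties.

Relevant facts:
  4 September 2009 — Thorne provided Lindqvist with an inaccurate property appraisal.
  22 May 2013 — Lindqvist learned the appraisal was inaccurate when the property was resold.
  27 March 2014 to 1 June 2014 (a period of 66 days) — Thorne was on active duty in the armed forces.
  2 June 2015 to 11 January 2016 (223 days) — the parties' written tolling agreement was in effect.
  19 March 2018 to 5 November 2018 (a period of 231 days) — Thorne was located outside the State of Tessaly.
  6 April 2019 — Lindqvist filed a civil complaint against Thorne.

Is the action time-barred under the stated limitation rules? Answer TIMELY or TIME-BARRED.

TIMELY

Because discovery on 22 May 2013 post-dates the 4 September 2009 act, accrual under the later-of rule falls on 22 May 2013.
54 months from 22 May 2013 is 22 November 2017.
Because the defendant's active military service ran from 27 March 2014 to 1 June 2014, the deadline is extended by 66 days to 27 January 2018.
The period was tolled for 223 days by the written tolling agreement (2 June 2015 to 11 January 2016), pushing the deadline to 7 September 2018.
The period was tolled for 231 days by the defendant's absence from the jurisdiction (19 March 2018 to 5 November 2018), pushing the deadline to 26 April 2019.
The 6 April 2019 filing precedes the 26 April 2019 deadline; the claim is timely.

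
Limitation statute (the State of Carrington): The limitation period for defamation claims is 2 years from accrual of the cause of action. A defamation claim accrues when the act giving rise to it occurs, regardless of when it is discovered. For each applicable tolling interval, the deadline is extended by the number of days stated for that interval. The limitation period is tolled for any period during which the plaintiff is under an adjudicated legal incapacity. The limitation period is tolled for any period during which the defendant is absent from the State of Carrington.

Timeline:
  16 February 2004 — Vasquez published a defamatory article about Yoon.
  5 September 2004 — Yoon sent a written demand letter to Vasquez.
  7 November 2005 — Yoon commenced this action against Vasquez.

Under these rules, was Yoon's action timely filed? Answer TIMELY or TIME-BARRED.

The cause of action accrued on 16 February 2004, the date of the act.
2 years from 16 February 2004 is 16 February 2006.
Nothing else in the chronology tolls or restarts the period.
Yoon filed on 7 November 2005, before the 16 February 2006 deadline, so the action is timely.

TIMELY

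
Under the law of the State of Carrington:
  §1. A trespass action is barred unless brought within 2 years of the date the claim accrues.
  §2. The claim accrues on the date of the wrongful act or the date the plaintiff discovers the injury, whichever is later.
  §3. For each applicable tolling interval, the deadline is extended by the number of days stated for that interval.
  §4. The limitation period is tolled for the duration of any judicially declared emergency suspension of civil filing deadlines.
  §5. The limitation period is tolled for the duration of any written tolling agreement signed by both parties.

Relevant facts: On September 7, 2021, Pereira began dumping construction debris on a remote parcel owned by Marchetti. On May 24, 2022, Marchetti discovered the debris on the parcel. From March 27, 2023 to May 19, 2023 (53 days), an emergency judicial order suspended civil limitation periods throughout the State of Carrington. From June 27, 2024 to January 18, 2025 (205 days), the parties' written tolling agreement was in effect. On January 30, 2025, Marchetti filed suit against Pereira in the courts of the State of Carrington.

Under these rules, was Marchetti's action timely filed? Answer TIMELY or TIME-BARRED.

TIMELY

Taking the later of the act (September 7, 2021) and discovery (May 24, 2022), the claim accrued on May 24, 2022.
2 years from May 24, 2022 is May 24, 2024.
Because the emergency suspension of filing deadlines ran from March 27, 2023 to May 19, 2023, the deadline is extended by 53 days to July 16, 2024.
The written tolling agreement from June 27, 2024 to January 18, 2025 tolled the period for 205 days, extending the deadline to February 6, 2025.
Filing on January 30, 2025 beat the February 6, 2025 deadline — the action is timely.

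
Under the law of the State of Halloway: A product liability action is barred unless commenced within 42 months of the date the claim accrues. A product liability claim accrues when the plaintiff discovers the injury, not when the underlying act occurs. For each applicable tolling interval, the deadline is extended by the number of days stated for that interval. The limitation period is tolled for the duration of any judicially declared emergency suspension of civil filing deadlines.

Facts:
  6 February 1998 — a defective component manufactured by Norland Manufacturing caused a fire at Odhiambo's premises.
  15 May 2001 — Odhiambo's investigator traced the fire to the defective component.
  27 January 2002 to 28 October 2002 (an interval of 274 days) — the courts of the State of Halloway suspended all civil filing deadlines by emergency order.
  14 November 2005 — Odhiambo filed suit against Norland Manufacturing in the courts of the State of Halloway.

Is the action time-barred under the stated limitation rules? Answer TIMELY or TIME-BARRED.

Accrual is tied to discovery, so the period began on 15 May 2001 rather than on 6 February 1998 when the act occurred.
42 months from 15 May 2001 is 15 November 2004.
The emergency suspension of filing deadlines from 27 January 2002 to 28 October 2002 tolled the period for 274 days, extending the deadline to 16 August 2005.
Filing on 14 November 2005 missed the 16 August 2005 deadline — the action is time-barred.

TIME-BARRED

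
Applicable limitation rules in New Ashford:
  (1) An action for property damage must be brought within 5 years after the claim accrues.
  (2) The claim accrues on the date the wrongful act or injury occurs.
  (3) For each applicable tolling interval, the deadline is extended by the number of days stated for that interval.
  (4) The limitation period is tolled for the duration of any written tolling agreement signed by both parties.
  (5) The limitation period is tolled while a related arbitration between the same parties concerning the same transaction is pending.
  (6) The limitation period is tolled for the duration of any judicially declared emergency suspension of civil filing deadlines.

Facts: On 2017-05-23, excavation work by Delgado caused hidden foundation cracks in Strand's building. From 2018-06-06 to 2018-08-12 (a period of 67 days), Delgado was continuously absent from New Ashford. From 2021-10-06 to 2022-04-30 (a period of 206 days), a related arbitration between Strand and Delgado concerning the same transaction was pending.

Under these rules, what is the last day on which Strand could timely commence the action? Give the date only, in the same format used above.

2022-12-15

The limitation period began to run on 2017-05-23.
The untolled deadline — 5 years after 2017-05-23 — is 2022-05-23.
The period was tolled for 206 days by the pending related arbitration (2021-10-06 to 2022-04-30), pushing the deadline to 2022-12-15.
Although the defendant's absence ran from 2018-06-06 to 2018-08-12, the stated rules do not make that a tolling event, so it is disregarded.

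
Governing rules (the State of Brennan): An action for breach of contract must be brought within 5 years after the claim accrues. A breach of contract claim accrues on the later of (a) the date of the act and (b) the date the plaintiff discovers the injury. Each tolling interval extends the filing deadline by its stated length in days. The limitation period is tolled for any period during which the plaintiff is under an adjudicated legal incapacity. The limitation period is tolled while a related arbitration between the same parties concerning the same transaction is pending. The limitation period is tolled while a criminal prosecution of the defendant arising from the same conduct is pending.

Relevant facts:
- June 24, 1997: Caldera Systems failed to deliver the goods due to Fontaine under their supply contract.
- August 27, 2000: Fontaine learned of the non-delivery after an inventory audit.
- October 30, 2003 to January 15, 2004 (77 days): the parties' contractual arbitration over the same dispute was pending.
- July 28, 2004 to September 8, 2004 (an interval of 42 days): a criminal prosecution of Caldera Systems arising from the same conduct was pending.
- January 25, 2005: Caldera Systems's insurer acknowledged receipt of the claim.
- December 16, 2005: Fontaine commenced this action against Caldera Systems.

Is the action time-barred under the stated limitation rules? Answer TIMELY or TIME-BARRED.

Taking the later of the act (June 24, 1997) and discovery (August 27, 2000), the claim accrued on August 27, 2000.
The untolled deadline — 5 years after August 27, 2000 — is August 27, 2005.
The pending related arbitration from October 30, 2003 to January 15, 2004 tolled the period for 77 days, extending the deadline to November 12, 2005.
The pending criminal prosecution from July 28, 2004 to September 8, 2004 tolled the period for 42 days, extending the deadline to December 24, 2005.
Nothing else in the chronology tolls or restarts the period.
The December 16, 2005 filing precedes the December 24, 2005 deadline; the claim is timely.

TIMELY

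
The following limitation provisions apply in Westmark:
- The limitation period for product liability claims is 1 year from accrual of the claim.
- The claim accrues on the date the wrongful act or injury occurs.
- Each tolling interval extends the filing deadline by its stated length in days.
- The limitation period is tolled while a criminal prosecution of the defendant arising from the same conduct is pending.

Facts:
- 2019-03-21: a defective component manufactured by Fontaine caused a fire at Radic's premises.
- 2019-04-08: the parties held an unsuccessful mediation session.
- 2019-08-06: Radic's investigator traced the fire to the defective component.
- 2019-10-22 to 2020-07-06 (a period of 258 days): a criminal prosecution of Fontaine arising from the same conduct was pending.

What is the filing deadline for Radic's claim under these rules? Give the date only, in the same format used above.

2020-12-04

Because the rule ties accrual to occurrence, the claim accrued on 2019-03-21, not on the 2019-08-06 discovery date.
Adding the 1 year base period to 2019-03-21 gives a deadline of 2020-03-21, before any tolling.
The period was tolled for 258 days by the pending criminal prosecution (2019-10-22 to 2020-07-06), pushing the deadline to 2020-12-04.
None of the other events listed affects the running of the period under the stated rules.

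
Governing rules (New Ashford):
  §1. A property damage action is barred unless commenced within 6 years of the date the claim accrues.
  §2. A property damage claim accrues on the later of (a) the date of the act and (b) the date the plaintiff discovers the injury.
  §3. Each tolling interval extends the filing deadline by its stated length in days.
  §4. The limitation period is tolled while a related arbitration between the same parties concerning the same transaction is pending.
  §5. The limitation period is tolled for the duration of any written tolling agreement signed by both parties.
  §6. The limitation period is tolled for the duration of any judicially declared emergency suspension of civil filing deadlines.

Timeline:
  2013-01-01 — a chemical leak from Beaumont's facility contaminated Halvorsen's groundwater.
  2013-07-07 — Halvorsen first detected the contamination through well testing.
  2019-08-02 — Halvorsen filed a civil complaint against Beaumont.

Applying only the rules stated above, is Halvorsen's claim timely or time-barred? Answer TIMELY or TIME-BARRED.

The claim accrued on 2013-07-07 — the later of the 2013-01-01 act and the 2013-07-07 discovery.
6 years from 2013-07-07 is 2019-07-07.
Filing on 2019-08-02 missed the 2019-07-07 deadline — the action is time-barred.

TIME-BARRED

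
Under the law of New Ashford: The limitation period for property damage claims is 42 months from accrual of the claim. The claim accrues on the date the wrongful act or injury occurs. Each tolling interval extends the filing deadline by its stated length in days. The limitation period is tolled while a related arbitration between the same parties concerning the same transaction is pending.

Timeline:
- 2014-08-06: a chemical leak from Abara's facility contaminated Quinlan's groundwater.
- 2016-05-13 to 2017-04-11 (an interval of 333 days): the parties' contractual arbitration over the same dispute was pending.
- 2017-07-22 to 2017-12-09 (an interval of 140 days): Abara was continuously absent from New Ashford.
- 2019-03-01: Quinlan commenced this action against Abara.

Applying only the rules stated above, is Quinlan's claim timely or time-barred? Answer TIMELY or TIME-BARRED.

TIME-BARRED

The limitation period began to run on 2014-08-06.
The untolled deadline — 42 months after 2014-08-06 — is 2018-02-06.
The period was tolled for 333 days by the pending related arbitration (2016-05-13 to 2017-04-11), pushing the deadline to 2019-01-05.
The defendant's absence from the jurisdiction from 2017-07-22 to 2017-12-09 does not toll the period, because no stated rule makes the defendant's absence a tolling event.
The 2019-03-01 filing falls after the 2019-01-05 deadline; the claim is time-barred.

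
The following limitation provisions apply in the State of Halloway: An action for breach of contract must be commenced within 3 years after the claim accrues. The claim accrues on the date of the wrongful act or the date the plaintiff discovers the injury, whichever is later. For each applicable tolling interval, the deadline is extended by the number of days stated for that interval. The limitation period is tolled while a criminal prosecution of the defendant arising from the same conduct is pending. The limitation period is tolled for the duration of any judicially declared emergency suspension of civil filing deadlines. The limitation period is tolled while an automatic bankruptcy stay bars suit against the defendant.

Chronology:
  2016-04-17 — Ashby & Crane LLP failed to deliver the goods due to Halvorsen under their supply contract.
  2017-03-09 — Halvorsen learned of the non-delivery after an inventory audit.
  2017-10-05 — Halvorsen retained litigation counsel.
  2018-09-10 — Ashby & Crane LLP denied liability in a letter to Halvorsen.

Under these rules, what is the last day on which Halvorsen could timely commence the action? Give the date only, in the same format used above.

2020-03-09

The claim accrued on 2017-03-09 — the later of the 2016-04-17 act and the 2017-03-09 discovery.
The untolled deadline — 3 years after 2017-03-09 — is 2020-03-09.
The other events in the timeline have no effect on the limitation period under the stated rules.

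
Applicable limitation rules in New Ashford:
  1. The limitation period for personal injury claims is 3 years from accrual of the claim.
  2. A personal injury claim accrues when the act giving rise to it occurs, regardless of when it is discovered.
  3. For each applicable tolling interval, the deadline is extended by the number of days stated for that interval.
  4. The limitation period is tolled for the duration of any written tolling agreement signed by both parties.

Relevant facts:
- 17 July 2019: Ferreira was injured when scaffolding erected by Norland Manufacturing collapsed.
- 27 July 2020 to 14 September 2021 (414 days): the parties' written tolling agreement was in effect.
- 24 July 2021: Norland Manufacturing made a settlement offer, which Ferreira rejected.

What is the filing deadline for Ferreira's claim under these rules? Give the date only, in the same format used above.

The claim accrued on 17 July 2019, the date of the act.
3 years from 17 July 2019 is 17 July 2022.
The written tolling agreement from 27 July 2020 to 14 September 2021 tolled the period for 414 days, extending the deadline to 4 September 2023.
None of the other events listed affects the running of the period under the stated rules.

4 September 2023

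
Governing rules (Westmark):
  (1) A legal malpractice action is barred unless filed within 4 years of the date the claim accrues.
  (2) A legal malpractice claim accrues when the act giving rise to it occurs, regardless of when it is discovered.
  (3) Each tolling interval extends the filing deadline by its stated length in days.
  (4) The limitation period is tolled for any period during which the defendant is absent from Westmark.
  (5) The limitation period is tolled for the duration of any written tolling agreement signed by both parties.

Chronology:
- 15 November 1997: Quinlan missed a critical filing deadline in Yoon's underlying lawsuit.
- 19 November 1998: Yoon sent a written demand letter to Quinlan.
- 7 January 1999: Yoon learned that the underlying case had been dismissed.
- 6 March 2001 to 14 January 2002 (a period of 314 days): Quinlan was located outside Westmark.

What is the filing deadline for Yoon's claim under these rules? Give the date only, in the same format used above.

25 September 2002

Accrual is governed by the date of the act, so the period began to run on 15 November 1997; the later discovery on 7 January 1999 is irrelevant under the stated rule.
4 years from 15 November 1997 is 15 November 2001.
Because the defendant's absence from the jurisdiction ran from 6 March 2001 to 14 January 2002, the deadline is extended by 314 days to 25 September 2002.
None of the other events listed affects the running of the period under the stated rules.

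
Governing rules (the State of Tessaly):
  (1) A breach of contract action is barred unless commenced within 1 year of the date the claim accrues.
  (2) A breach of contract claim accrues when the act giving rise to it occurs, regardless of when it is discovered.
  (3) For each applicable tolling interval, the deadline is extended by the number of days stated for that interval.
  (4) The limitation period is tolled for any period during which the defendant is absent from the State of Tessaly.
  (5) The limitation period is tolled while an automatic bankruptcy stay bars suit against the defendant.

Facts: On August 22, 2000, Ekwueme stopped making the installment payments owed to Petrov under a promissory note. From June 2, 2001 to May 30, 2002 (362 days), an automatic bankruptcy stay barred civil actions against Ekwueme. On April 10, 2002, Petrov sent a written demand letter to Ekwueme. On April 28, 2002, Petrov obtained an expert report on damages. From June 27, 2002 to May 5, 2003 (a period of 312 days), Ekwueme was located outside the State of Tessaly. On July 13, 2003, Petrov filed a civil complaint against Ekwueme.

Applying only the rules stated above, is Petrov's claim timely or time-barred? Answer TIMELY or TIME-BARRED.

The limitation period began to run on August 22, 2000.
The untolled deadline — 1 year after August 22, 2000 — is August 22, 2001.
Because the automatic bankruptcy stay ran from June 2, 2001 to May 30, 2002, the deadline is extended by 362 days to August 19, 2002.
Because the defendant's absence from the jurisdiction ran from June 27, 2002 to May 5, 2003, the deadline is extended by 312 days to June 27, 2003.
The other events in the timeline have no effect on the limitation period under the stated rules.
The July 13, 2003 filing falls after the June 27, 2003 deadline; the claim is time-barred.

TIME-BARRED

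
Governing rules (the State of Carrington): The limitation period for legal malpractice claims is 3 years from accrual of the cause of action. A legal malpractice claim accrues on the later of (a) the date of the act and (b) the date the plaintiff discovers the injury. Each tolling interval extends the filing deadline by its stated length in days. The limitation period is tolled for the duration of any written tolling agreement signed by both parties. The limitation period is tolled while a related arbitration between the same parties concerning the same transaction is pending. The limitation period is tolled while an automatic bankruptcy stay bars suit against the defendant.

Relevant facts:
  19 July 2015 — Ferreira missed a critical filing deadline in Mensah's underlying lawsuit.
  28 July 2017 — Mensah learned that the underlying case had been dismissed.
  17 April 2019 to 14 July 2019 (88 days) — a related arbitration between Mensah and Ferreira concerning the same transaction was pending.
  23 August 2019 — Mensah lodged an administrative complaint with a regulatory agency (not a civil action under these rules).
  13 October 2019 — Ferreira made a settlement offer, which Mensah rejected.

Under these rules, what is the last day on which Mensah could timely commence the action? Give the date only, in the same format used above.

Taking the later of the act (19 July 2015) and discovery (28 July 2017), the claim accrued on 28 July 2017.
The untolled deadline — 3 years after 28 July 2017 — is 28 July 2020.
The period was tolled for 88 days by the pending related arbitration (17 April 2019 to 14 July 2019), pushing the deadline to 24 October 2020.
None of the other events listed affects the running of the period under the stated rules.

24 October 2020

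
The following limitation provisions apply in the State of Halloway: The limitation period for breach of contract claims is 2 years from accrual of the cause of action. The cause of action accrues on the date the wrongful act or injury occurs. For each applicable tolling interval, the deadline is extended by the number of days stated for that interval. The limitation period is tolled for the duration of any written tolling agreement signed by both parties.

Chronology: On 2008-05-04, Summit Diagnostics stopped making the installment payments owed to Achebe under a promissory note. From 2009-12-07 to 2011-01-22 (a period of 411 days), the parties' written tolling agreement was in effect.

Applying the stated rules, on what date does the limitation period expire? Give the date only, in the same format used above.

The cause of action accrued on 2008-05-04, the date of the act.
Adding the 2 years base period to 2008-05-04 gives a deadline of 2010-05-04, before any tolling.
The period was tolled for 411 days by the written tolling agreement (2009-12-07 to 2011-01-22), pushing the deadline to 2011-06-19.

2011-06-19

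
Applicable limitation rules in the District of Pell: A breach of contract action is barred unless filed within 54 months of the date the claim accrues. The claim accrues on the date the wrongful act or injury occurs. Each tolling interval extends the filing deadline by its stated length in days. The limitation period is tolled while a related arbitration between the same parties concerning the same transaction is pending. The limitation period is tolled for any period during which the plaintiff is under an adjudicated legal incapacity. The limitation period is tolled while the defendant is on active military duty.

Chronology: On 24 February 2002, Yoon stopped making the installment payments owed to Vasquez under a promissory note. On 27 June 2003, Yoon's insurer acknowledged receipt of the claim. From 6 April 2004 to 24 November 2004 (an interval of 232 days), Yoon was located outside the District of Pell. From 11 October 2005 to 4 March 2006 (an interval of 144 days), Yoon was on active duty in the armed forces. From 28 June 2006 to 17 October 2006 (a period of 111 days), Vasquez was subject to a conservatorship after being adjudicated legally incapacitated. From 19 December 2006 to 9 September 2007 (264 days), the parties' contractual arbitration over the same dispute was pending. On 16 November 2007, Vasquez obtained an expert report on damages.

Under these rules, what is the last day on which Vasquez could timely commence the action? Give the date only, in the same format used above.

25 January 2008

The claim accrued on 24 February 2002, when the wrongful act occurred.
54 months from 24 February 2002 is 24 August 2006.
The defendant's active military service from 11 October 2005 to 4 March 2006 tolled the period for 144 days, extending the deadline to 15 January 2007.
Because the plaintiff's legal incapacity ran from 28 June 2006 to 17 October 2006, the deadline is extended by 111 days to 6 May 2007.
The period was tolled for 264 days by the pending related arbitration (19 December 2006 to 9 September 2007), pushing the deadline to 25 January 2008.
No stated provision tolls the period for the defendant's absence, so the interval from 6 April 2004 to 24 November 2004 has no effect on the deadline.
None of the other events listed affects the running of the period under the stated rules.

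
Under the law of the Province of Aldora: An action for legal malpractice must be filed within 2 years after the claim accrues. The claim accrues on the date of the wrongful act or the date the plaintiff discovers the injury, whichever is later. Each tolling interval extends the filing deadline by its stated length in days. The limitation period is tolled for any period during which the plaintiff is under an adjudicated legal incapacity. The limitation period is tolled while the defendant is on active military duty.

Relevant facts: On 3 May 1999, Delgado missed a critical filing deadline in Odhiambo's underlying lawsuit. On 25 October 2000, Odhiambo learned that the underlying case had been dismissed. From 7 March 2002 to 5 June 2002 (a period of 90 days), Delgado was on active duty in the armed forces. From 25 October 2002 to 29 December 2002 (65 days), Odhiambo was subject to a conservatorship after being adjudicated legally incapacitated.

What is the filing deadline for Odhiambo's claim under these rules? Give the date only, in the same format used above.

Taking the later of the act (3 May 1999) and discovery (25 October 2000), the claim accrued on 25 October 2000.
Adding the 2 years base period to 25 October 2000 gives a deadline of 25 October 2002, before any tolling.
The defendant's active military service from 7 March 2002 to 5 June 2002 tolled the period for 90 days, extending the deadline to 23 January 2003.
Because the plaintiff's legal incapacity ran from 25 October 2002 to 29 December 2002, the deadline is extended by 65 days to 29 March 2003.

29 March 2003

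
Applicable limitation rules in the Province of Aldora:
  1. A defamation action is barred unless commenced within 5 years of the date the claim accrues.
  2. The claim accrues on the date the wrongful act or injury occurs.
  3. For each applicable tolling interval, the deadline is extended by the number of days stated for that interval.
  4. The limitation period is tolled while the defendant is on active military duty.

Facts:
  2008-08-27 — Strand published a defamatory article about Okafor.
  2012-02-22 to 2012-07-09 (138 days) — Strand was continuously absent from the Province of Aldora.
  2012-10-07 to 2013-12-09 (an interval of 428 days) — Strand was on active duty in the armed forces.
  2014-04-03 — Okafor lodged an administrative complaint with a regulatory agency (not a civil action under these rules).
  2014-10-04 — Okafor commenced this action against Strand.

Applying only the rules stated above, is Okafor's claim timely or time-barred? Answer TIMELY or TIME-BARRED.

The claim accrued on 2008-08-27, the date of the act.
Adding the 5 years base period to 2008-08-27 gives a deadline of 2013-08-27, before any tolling.
The period was tolled for 428 days by the defendant's active military service (2012-10-07 to 2013-12-09), pushing the deadline to 2014-10-29.
The defendant's absence from the jurisdiction from 2012-02-22 to 2012-07-09 does not toll the period, because no stated rule makes the defendant's absence a tolling event.
The other events in the timeline have no effect on the limitation period under the stated rules.
Filing on 2014-10-04 beat the 2014-10-29 deadline — the action is timely.

TIMELY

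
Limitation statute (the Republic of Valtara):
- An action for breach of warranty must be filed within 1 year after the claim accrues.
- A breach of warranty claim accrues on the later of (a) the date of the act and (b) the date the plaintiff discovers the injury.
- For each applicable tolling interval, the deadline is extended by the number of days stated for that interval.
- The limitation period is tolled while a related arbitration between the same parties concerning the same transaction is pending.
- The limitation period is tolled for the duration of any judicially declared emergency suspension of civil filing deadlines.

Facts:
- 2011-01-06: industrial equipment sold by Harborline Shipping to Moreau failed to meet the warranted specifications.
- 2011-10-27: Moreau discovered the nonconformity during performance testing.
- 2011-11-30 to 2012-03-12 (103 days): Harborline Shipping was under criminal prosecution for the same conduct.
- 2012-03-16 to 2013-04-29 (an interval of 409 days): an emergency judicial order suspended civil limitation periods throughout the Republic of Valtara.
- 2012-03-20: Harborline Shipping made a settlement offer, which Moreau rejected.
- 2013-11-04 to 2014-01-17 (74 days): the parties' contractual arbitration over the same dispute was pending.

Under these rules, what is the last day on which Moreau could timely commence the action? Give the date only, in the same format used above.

2014-02-22

Because discovery on 2011-10-27 post-dates the 2011-01-06 act, accrual under the later-of rule falls on 2011-10-27.
1 year from 2011-10-27 is 2012-10-27.
Because the emergency suspension of filing deadlines ran from 2012-03-16 to 2013-04-29, the deadline is extended by 409 days to 2013-12-10.
The period was tolled for 74 days by the pending related arbitration (2013-11-04 to 2014-01-17), pushing the deadline to 2014-02-22.
The pending criminal prosecution from 2011-11-30 to 2012-03-12 does not toll the period, because no stated rule makes a criminal prosecution a tolling event.
None of the other events listed affects the running of the period under the stated rules.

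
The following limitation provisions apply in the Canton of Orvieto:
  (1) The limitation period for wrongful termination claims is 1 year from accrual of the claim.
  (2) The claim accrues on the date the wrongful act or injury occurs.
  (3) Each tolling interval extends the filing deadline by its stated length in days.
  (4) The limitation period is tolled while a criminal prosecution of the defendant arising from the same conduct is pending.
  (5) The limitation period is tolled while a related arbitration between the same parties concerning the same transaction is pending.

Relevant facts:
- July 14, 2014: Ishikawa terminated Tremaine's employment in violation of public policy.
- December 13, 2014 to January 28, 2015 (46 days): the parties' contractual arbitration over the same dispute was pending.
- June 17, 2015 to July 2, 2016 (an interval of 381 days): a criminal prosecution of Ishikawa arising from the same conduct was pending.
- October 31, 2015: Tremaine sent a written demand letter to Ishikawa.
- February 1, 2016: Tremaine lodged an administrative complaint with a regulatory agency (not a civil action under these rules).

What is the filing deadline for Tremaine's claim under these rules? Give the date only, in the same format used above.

September 13, 2016

The claim accrued on July 14, 2014, when the wrongful act occurred.
1 year from July 14, 2014 is July 14, 2015.
The pending related arbitration from December 13, 2014 to January 28, 2015 tolled the period for 46 days, extending the deadline to August 29, 2015.
Because the pending criminal prosecution ran from June 17, 2015 to July 2, 2016, the deadline is extended by 381 days to September 13, 2016.
The other events in the timeline have no effect on the limitation period under the stated rules.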